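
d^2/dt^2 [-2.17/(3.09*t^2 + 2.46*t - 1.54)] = (41.438754*t^2 + 32.990076*t - 2.17*(6.18*t + 2.46)*(12.36*t + 4.92) - 20.652324)/(3.09*t^2 + 2.46*t - 1.54)^3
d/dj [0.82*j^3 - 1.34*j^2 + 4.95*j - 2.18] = 2.46*j^2 - 2.68*j + 4.95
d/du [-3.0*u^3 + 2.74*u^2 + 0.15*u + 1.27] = -9.0*u^2 + 5.48*u + 0.15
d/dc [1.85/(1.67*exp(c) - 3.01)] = -3.0895*exp(c)/(1.67*exp(c) - 3.01)^2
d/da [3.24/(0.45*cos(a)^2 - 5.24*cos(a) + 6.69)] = (2.916*cos(a) - 16.9776)*sin(a)/(0.45*cos(a)^2 - 5.24*cos(a) + 6.69)^2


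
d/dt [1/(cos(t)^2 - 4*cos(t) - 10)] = 2*(cos(t) - 2)*sin(t)/(sin(t)^2 + 4*cos(t) + 9)^2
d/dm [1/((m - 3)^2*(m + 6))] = -(3*m + 9)/((m - 3)^3*(m + 6)^2)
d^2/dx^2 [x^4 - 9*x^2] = 12*x^2 - 18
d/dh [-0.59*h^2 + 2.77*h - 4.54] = 2.77 - 1.18*h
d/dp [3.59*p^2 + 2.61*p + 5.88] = 7.18*p + 2.61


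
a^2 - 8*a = a*(a - 8)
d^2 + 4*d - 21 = (d - 3)*(d + 7)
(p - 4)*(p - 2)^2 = p^3 - 8*p^2 + 20*p - 16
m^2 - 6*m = m*(m - 6)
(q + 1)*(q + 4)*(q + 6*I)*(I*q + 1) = I*q^4 - 5*q^3 + 5*I*q^3 - 25*q^2 + 10*I*q^2 - 20*q + 30*I*q + 24*I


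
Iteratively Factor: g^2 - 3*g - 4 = (g - 4)*(g + 1)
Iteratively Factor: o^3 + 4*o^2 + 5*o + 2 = (o + 2)*(o^2 + 2*o + 1) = (o + 1)*(o + 2)*(o + 1)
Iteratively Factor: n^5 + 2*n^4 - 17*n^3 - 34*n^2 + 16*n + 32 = (n + 2)*(n^4 - 17*n^2 + 16) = (n - 4)*(n + 2)*(n^3 + 4*n^2 - n - 4) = (n - 4)*(n + 2)*(n + 4)*(n^2 - 1) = (n - 4)*(n - 1)*(n + 2)*(n + 4)*(n + 1)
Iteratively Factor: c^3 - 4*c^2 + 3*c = (c - 3)*(c^2 - c) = (c - 3)*(c - 1)*(c)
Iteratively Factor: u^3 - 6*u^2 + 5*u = (u - 5)*(u^2 - u) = u*(u - 5)*(u - 1)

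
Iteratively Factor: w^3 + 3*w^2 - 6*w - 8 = (w + 4)*(w^2 - w - 2) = (w + 1)*(w + 4)*(w - 2)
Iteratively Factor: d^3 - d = (d)*(d^2 - 1) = d*(d + 1)*(d - 1)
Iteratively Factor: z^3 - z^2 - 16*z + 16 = (z - 4)*(z^2 + 3*z - 4) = (z - 4)*(z - 1)*(z + 4)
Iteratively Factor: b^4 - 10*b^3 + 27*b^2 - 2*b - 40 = (b - 4)*(b^3 - 6*b^2 + 3*b + 10) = (b - 4)*(b + 1)*(b^2 - 7*b + 10) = (b - 4)*(b - 2)*(b + 1)*(b - 5)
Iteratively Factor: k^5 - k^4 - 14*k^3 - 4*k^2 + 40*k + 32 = (k + 2)*(k^4 - 3*k^3 - 8*k^2 + 12*k + 16) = (k + 2)^2*(k^3 - 5*k^2 + 2*k + 8) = (k - 4)*(k + 2)^2*(k^2 - k - 2) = (k - 4)*(k + 1)*(k + 2)^2*(k - 2)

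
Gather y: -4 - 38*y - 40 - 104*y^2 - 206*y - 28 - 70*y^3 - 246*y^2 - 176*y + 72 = -70*y^3 - 350*y^2 - 420*y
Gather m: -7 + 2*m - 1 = 2*m - 8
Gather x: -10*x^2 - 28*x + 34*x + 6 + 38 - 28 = -10*x^2 + 6*x + 16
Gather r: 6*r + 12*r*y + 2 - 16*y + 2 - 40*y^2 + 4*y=r*(12*y + 6) - 40*y^2 - 12*y + 4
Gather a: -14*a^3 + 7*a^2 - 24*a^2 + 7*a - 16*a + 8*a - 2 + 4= -14*a^3 - 17*a^2 - a + 2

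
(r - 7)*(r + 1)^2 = r^3 - 5*r^2 - 13*r - 7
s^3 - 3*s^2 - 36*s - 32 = (s - 8)*(s + 1)*(s + 4)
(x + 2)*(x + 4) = x^2 + 6*x + 8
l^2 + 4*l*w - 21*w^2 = (l - 3*w)*(l + 7*w)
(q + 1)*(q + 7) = q^2 + 8*q + 7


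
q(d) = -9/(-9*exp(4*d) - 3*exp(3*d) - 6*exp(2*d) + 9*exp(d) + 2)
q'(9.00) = 0.00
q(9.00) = 0.00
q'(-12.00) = 0.00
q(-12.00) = -4.50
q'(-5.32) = 0.09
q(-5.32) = -4.40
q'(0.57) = -0.34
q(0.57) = 0.09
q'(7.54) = -0.00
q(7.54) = 0.00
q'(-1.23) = 0.64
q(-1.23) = -2.26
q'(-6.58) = 0.03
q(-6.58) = -4.47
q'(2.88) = -0.00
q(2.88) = 0.00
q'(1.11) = -0.04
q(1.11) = 0.01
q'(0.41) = -0.69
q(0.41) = 0.16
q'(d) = -9*(36*exp(4*d) + 9*exp(3*d) + 12*exp(2*d) - 9*exp(d))/(-9*exp(4*d) - 3*exp(3*d) - 6*exp(2*d) + 9*exp(d) + 2)^2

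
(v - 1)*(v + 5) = v^2 + 4*v - 5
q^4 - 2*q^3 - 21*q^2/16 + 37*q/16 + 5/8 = (q - 2)*(q - 5/4)*(q + 1/4)*(q + 1)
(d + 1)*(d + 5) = d^2 + 6*d + 5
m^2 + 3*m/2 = m*(m + 3/2)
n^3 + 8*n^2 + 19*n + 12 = (n + 1)*(n + 3)*(n + 4)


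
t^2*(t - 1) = t^3 - t^2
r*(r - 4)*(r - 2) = r^3 - 6*r^2 + 8*r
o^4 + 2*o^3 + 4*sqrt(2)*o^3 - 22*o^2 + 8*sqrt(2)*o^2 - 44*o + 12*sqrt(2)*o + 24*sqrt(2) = (o + 2)*(o - sqrt(2))^2*(o + 6*sqrt(2))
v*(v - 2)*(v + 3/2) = v^3 - v^2/2 - 3*v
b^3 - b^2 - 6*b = b*(b - 3)*(b + 2)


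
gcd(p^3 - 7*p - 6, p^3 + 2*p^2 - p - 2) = p^2 + 3*p + 2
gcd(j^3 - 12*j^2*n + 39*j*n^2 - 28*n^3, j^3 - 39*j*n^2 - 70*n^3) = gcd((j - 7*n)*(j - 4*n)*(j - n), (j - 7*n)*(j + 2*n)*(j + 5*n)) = j - 7*n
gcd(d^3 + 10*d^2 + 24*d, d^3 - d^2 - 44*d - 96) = d + 4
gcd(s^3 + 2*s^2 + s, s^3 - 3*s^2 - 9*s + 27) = 1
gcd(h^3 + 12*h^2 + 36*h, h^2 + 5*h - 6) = h + 6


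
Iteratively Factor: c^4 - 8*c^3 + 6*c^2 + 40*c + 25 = (c - 5)*(c^3 - 3*c^2 - 9*c - 5) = (c - 5)*(c + 1)*(c^2 - 4*c - 5) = (c - 5)*(c + 1)^2*(c - 5)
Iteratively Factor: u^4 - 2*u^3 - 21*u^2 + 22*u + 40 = (u - 5)*(u^3 + 3*u^2 - 6*u - 8) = (u - 5)*(u + 4)*(u^2 - u - 2) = (u - 5)*(u + 1)*(u + 4)*(u - 2)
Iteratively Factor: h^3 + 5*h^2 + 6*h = (h + 3)*(h^2 + 2*h) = h*(h + 3)*(h + 2)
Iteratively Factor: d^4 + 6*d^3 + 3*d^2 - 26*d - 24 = (d - 2)*(d^3 + 8*d^2 + 19*d + 12) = (d - 2)*(d + 4)*(d^2 + 4*d + 3) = (d - 2)*(d + 1)*(d + 4)*(d + 3)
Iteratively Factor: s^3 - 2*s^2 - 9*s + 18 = (s - 3)*(s^2 + s - 6) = (s - 3)*(s - 2)*(s + 3)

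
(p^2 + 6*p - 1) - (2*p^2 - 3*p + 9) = -p^2 + 9*p - 10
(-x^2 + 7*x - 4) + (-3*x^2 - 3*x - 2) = -4*x^2 + 4*x - 6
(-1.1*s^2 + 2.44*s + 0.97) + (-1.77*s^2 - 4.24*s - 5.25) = -2.87*s^2 - 1.8*s - 4.28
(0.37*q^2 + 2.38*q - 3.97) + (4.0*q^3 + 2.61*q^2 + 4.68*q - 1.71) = 4.0*q^3 + 2.98*q^2 + 7.06*q - 5.68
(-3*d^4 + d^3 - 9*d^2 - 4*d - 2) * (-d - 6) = 3*d^5 + 17*d^4 + 3*d^3 + 58*d^2 + 26*d + 12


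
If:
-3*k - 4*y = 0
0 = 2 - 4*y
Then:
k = -2/3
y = 1/2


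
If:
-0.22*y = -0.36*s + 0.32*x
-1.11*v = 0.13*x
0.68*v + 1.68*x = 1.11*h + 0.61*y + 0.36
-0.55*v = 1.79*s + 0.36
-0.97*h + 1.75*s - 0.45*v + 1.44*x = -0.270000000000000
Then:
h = 0.07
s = -0.20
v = -0.01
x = 0.10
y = -0.47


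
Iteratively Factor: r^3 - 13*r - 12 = (r + 3)*(r^2 - 3*r - 4) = (r - 4)*(r + 3)*(r + 1)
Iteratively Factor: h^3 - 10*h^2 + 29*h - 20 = (h - 5)*(h^2 - 5*h + 4) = (h - 5)*(h - 4)*(h - 1)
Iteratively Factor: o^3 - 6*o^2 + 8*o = (o - 2)*(o^2 - 4*o) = o*(o - 2)*(o - 4)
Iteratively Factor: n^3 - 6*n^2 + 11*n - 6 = (n - 2)*(n^2 - 4*n + 3) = (n - 3)*(n - 2)*(n - 1)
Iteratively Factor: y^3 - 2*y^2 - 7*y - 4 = (y - 4)*(y^2 + 2*y + 1) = (y - 4)*(y + 1)*(y + 1)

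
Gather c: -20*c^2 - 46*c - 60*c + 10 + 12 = -20*c^2 - 106*c + 22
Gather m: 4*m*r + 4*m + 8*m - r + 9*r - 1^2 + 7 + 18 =m*(4*r + 12) + 8*r + 24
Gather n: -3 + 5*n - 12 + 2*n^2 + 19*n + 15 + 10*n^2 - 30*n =12*n^2 - 6*n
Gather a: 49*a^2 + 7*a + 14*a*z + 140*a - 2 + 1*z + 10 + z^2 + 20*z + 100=49*a^2 + a*(14*z + 147) + z^2 + 21*z + 108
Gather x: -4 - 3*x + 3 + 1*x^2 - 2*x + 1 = x^2 - 5*x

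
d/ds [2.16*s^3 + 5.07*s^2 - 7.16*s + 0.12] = 6.48*s^2 + 10.14*s - 7.16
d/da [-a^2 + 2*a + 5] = 2 - 2*a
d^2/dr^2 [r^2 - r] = 2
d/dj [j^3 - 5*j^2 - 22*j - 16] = 3*j^2 - 10*j - 22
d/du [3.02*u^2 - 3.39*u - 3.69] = 6.04*u - 3.39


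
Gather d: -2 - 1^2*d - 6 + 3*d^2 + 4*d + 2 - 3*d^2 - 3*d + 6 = 0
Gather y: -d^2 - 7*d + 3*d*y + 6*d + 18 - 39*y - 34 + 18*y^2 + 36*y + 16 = -d^2 - d + 18*y^2 + y*(3*d - 3)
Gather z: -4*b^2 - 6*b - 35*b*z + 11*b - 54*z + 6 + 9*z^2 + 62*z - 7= -4*b^2 + 5*b + 9*z^2 + z*(8 - 35*b) - 1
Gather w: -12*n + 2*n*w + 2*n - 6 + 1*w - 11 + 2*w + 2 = -10*n + w*(2*n + 3) - 15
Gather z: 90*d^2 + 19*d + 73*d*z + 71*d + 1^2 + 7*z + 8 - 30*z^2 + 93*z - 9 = 90*d^2 + 90*d - 30*z^2 + z*(73*d + 100)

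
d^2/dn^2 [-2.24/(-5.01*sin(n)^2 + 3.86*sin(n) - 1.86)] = (-224.896896*sin(n)^4 + 129.955392*sin(n)^3 + 387.464896*sin(n)^2 - 275.993088*sin(n) + 25.00288)/(5.01*sin(n)^2 - 3.86*sin(n) + 1.86)^3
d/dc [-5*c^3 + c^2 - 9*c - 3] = -15*c^2 + 2*c - 9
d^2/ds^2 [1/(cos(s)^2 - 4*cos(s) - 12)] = (4*sin(s)^4 - 66*sin(s)^2 - 33*cos(s) - 3*cos(3*s) + 6)/(sin(s)^2 + 4*cos(s) + 11)^3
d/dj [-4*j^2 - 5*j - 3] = -8*j - 5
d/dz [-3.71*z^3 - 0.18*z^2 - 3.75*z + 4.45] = -11.13*z^2 - 0.36*z - 3.75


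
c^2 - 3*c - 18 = (c - 6)*(c + 3)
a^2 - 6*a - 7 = (a - 7)*(a + 1)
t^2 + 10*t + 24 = (t + 4)*(t + 6)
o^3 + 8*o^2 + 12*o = o*(o + 2)*(o + 6)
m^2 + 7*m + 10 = (m + 2)*(m + 5)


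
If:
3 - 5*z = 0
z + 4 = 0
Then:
No Solution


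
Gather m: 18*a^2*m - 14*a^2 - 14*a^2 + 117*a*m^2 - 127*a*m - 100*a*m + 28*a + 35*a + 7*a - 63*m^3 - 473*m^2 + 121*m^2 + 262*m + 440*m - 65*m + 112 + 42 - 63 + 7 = -28*a^2 + 70*a - 63*m^3 + m^2*(117*a - 352) + m*(18*a^2 - 227*a + 637) + 98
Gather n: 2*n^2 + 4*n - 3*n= 2*n^2 + n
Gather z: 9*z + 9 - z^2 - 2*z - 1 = -z^2 + 7*z + 8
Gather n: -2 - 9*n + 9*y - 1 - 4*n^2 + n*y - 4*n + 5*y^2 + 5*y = -4*n^2 + n*(y - 13) + 5*y^2 + 14*y - 3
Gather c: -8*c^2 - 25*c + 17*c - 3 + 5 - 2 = -8*c^2 - 8*c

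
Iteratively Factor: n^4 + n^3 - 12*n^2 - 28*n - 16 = (n + 2)*(n^3 - n^2 - 10*n - 8) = (n + 1)*(n + 2)*(n^2 - 2*n - 8) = (n + 1)*(n + 2)^2*(n - 4)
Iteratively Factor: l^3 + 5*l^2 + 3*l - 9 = (l + 3)*(l^2 + 2*l - 3) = (l - 1)*(l + 3)*(l + 3)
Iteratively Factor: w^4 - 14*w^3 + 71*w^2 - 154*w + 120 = (w - 3)*(w^3 - 11*w^2 + 38*w - 40) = (w - 3)*(w - 2)*(w^2 - 9*w + 20) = (w - 5)*(w - 3)*(w - 2)*(w - 4)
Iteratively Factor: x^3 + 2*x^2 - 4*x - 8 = (x + 2)*(x^2 - 4) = (x + 2)^2*(x - 2)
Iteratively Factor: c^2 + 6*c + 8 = (c + 4)*(c + 2)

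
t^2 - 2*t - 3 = (t - 3)*(t + 1)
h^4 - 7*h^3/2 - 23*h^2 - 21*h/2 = h*(h - 7)*(h + 1/2)*(h + 3)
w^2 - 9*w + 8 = (w - 8)*(w - 1)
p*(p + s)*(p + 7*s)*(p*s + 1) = p^4*s + 8*p^3*s^2 + p^3 + 7*p^2*s^3 + 8*p^2*s + 7*p*s^2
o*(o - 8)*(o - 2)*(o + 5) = o^4 - 5*o^3 - 34*o^2 + 80*o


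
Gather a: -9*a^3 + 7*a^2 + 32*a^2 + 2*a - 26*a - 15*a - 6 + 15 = -9*a^3 + 39*a^2 - 39*a + 9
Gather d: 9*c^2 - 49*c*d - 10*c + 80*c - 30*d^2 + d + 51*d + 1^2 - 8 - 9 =9*c^2 + 70*c - 30*d^2 + d*(52 - 49*c) - 16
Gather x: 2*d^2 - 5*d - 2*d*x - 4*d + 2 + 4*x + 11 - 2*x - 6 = 2*d^2 - 9*d + x*(2 - 2*d) + 7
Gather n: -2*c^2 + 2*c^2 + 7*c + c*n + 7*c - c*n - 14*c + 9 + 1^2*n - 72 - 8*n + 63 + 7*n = 0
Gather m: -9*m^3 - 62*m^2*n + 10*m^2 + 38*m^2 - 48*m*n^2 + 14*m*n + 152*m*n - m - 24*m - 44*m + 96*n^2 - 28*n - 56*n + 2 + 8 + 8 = -9*m^3 + m^2*(48 - 62*n) + m*(-48*n^2 + 166*n - 69) + 96*n^2 - 84*n + 18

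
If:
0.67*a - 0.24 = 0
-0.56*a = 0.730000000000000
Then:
No Solution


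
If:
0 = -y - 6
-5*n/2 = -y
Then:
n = -12/5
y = -6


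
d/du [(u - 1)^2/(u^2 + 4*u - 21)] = 2*(3*u^2 - 22*u + 19)/(u^4 + 8*u^3 - 26*u^2 - 168*u + 441)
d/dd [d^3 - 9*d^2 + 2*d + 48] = 3*d^2 - 18*d + 2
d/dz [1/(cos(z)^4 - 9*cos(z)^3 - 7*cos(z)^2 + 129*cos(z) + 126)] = (4*cos(z)^3 - 27*cos(z)^2 - 14*cos(z) + 129)*sin(z)/(cos(z)^4 - 9*cos(z)^3 - 7*cos(z)^2 + 129*cos(z) + 126)^2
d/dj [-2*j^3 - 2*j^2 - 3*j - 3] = -6*j^2 - 4*j - 3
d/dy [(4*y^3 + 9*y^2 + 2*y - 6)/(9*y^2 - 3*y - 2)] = (36*y^4 - 24*y^3 - 69*y^2 + 72*y - 22)/(81*y^4 - 54*y^3 - 27*y^2 + 12*y + 4)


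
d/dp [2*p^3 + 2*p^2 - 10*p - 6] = 6*p^2 + 4*p - 10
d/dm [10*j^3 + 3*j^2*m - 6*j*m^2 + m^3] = 3*j^2 - 12*j*m + 3*m^2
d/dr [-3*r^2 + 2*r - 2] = 2 - 6*r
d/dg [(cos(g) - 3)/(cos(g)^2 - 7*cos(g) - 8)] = (cos(g)^2 - 6*cos(g) + 29)*sin(g)/(sin(g)^2 + 7*cos(g) + 7)^2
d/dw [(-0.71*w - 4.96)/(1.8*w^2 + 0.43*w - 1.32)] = (1.278*w^2 + 17.856*w + 3.07)/(3.24*w^4 + 1.548*w^3 - 4.5671*w^2 - 1.1352*w + 1.7424)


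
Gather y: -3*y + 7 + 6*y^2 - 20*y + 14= 6*y^2 - 23*y + 21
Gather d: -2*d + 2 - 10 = -2*d - 8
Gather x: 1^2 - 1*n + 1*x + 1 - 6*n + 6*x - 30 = -7*n + 7*x - 28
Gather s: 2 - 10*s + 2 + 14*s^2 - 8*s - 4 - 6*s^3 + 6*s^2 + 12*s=-6*s^3 + 20*s^2 - 6*s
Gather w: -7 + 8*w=8*w - 7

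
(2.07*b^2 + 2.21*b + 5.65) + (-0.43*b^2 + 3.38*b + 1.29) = 1.64*b^2 + 5.59*b + 6.94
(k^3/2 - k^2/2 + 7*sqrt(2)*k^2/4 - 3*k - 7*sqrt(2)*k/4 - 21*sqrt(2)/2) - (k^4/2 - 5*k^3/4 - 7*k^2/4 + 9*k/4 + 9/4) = -k^4/2 + 7*k^3/4 + 5*k^2/4 + 7*sqrt(2)*k^2/4 - 21*k/4 - 7*sqrt(2)*k/4 - 21*sqrt(2)/2 - 9/4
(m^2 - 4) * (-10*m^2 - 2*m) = -10*m^4 - 2*m^3 + 40*m^2 + 8*m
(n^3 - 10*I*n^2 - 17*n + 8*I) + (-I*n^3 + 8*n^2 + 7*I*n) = n^3 - I*n^3 + 8*n^2 - 10*I*n^2 - 17*n + 7*I*n + 8*I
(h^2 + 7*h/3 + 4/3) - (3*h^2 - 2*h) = -2*h^2 + 13*h/3 + 4/3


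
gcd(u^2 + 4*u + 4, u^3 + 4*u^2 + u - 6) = u + 2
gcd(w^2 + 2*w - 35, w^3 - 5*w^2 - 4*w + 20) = w - 5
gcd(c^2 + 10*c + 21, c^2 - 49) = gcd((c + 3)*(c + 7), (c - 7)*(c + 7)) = c + 7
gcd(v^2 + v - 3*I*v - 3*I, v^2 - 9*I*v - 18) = v - 3*I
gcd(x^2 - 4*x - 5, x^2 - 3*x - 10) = x - 5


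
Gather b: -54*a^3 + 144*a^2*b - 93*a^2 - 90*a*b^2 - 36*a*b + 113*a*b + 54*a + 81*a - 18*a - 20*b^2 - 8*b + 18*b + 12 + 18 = -54*a^3 - 93*a^2 + 117*a + b^2*(-90*a - 20) + b*(144*a^2 + 77*a + 10) + 30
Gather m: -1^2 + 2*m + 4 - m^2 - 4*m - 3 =-m^2 - 2*m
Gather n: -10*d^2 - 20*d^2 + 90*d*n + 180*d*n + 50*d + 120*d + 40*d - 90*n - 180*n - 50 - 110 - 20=-30*d^2 + 210*d + n*(270*d - 270) - 180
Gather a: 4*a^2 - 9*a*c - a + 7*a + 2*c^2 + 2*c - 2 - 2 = 4*a^2 + a*(6 - 9*c) + 2*c^2 + 2*c - 4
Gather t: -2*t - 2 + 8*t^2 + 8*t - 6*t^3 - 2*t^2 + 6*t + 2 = -6*t^3 + 6*t^2 + 12*t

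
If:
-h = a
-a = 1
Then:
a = -1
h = 1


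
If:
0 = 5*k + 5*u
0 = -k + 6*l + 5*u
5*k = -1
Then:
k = -1/5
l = -1/5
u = 1/5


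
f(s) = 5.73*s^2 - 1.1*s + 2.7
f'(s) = 11.46*s - 1.1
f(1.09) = 8.31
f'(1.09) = 11.39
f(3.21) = 58.21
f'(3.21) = 35.69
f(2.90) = 47.70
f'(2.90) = 32.13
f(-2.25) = 34.18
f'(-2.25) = -26.88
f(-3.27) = 67.57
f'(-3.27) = -38.57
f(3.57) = 71.80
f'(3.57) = 39.81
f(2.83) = 45.48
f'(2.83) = 31.33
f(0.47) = 3.45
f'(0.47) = 4.29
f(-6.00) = 215.58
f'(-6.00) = -69.86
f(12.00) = 814.62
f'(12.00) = 136.42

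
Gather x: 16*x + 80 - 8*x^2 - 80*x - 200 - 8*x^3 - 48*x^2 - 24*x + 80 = -8*x^3 - 56*x^2 - 88*x - 40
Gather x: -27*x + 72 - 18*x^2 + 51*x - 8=-18*x^2 + 24*x + 64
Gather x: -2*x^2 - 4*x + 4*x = -2*x^2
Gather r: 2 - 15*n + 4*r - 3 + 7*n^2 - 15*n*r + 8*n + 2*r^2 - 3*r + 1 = 7*n^2 - 7*n + 2*r^2 + r*(1 - 15*n)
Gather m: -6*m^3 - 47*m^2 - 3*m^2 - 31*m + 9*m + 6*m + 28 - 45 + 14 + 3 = -6*m^3 - 50*m^2 - 16*m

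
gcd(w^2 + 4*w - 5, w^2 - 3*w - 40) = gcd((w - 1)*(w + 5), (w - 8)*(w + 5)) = w + 5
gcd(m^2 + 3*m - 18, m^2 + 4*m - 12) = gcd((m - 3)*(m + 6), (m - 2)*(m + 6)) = m + 6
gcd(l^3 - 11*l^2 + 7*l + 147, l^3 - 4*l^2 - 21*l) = l^2 - 4*l - 21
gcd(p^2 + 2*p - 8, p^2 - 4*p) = 1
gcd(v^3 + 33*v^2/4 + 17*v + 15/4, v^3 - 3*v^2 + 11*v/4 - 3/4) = 1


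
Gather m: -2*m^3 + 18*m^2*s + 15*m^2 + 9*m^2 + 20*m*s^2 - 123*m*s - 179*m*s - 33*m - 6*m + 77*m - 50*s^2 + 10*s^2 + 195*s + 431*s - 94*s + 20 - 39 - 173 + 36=-2*m^3 + m^2*(18*s + 24) + m*(20*s^2 - 302*s + 38) - 40*s^2 + 532*s - 156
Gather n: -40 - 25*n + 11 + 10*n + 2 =-15*n - 27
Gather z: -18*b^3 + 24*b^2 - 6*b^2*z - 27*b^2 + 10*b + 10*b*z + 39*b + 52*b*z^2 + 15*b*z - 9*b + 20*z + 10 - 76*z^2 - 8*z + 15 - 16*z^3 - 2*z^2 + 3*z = -18*b^3 - 3*b^2 + 40*b - 16*z^3 + z^2*(52*b - 78) + z*(-6*b^2 + 25*b + 15) + 25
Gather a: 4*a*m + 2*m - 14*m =4*a*m - 12*m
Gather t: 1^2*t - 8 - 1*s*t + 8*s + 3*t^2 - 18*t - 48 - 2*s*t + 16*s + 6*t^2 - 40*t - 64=24*s + 9*t^2 + t*(-3*s - 57) - 120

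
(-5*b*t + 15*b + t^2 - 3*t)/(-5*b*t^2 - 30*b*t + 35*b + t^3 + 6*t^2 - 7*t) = (t - 3)/(t^2 + 6*t - 7)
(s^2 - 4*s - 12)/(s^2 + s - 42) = (s + 2)/(s + 7)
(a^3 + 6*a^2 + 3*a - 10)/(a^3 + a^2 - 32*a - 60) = (a - 1)/(a - 6)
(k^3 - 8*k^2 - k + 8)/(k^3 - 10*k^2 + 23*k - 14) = (k^2 - 7*k - 8)/(k^2 - 9*k + 14)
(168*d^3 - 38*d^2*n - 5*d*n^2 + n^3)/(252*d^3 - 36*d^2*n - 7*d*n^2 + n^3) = (4*d - n)/(6*d - n)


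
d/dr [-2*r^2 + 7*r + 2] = 7 - 4*r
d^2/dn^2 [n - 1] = 0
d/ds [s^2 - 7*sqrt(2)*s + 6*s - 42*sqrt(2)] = 2*s - 7*sqrt(2) + 6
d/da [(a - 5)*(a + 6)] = 2*a + 1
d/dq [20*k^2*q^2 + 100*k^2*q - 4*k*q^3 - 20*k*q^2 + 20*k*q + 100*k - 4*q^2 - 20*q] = 40*k^2*q + 100*k^2 - 12*k*q^2 - 40*k*q + 20*k - 8*q - 20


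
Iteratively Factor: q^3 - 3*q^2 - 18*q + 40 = (q - 5)*(q^2 + 2*q - 8) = (q - 5)*(q - 2)*(q + 4)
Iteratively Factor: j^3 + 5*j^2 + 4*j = (j)*(j^2 + 5*j + 4) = j*(j + 4)*(j + 1)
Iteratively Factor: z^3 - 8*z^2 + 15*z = (z - 3)*(z^2 - 5*z) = (z - 5)*(z - 3)*(z)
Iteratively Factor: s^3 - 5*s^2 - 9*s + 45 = (s + 3)*(s^2 - 8*s + 15) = (s - 5)*(s + 3)*(s - 3)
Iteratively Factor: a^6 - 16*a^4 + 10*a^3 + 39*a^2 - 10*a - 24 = (a + 4)*(a^5 - 4*a^4 + 10*a^2 - a - 6) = (a - 3)*(a + 4)*(a^4 - a^3 - 3*a^2 + a + 2) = (a - 3)*(a - 2)*(a + 4)*(a^3 + a^2 - a - 1) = (a - 3)*(a - 2)*(a - 1)*(a + 4)*(a^2 + 2*a + 1) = (a - 3)*(a - 2)*(a - 1)*(a + 1)*(a + 4)*(a + 1)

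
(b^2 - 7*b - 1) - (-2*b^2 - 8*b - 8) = 3*b^2 + b + 7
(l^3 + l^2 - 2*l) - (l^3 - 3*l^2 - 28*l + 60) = 4*l^2 + 26*l - 60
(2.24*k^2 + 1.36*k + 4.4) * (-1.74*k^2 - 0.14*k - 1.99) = -3.8976*k^4 - 2.68*k^3 - 12.304*k^2 - 3.3224*k - 8.756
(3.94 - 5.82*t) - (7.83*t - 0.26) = 4.2 - 13.65*t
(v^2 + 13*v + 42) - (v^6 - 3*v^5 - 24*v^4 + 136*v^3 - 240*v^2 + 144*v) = -v^6 + 3*v^5 + 24*v^4 - 136*v^3 + 241*v^2 - 131*v + 42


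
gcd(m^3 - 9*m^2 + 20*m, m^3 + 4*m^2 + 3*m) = m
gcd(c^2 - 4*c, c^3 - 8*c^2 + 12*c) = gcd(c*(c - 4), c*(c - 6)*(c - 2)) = c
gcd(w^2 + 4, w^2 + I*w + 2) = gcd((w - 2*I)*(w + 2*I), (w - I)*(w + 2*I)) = w + 2*I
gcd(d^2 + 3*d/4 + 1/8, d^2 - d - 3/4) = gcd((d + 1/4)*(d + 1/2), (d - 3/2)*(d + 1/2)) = d + 1/2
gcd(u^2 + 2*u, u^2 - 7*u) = u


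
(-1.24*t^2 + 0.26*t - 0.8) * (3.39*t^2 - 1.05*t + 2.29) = -4.2036*t^4 + 2.1834*t^3 - 5.8246*t^2 + 1.4354*t - 1.832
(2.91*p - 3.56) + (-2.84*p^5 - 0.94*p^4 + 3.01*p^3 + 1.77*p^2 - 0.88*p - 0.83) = -2.84*p^5 - 0.94*p^4 + 3.01*p^3 + 1.77*p^2 + 2.03*p - 4.39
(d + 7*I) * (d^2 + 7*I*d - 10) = d^3 + 14*I*d^2 - 59*d - 70*I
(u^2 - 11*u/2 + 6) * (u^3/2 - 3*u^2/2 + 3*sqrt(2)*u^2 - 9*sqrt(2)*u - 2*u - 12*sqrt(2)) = u^5/2 - 17*u^4/4 + 3*sqrt(2)*u^4 - 51*sqrt(2)*u^3/2 + 37*u^3/4 + 2*u^2 + 111*sqrt(2)*u^2/2 - 12*u + 12*sqrt(2)*u - 72*sqrt(2)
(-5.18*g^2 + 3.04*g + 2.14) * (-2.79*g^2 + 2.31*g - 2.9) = 14.4522*g^4 - 20.4474*g^3 + 16.0738*g^2 - 3.8726*g - 6.206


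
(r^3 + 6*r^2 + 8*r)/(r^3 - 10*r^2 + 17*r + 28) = r*(r^2 + 6*r + 8)/(r^3 - 10*r^2 + 17*r + 28)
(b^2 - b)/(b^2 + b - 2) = b/(b + 2)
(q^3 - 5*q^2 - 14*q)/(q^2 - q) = (q^2 - 5*q - 14)/(q - 1)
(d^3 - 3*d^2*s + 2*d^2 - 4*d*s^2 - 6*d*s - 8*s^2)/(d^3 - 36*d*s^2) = (d^3 - 3*d^2*s + 2*d^2 - 4*d*s^2 - 6*d*s - 8*s^2)/(d*(d^2 - 36*s^2))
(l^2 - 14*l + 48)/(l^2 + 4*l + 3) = (l^2 - 14*l + 48)/(l^2 + 4*l + 3)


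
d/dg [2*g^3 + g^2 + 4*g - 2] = 6*g^2 + 2*g + 4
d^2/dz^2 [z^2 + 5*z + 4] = 2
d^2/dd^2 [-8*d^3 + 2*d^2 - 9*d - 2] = 4 - 48*d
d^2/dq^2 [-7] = 0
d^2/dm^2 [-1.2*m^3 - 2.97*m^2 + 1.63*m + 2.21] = -7.2*m - 5.94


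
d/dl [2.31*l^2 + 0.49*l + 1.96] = 4.62*l + 0.49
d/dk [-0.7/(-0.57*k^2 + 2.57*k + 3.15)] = (1.799 - 0.798*k)/(-0.57*k^2 + 2.57*k + 3.15)^2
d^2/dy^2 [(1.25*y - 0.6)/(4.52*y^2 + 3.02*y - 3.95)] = ((1.25*y - 0.6)*(9.04*y + 3.02)*(18.08*y + 6.04) - (33.9*y + 2.126)*(4.52*y^2 + 3.02*y - 3.95))/(4.52*y^2 + 3.02*y - 3.95)^3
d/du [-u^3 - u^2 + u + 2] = -3*u^2 - 2*u + 1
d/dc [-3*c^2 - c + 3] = -6*c - 1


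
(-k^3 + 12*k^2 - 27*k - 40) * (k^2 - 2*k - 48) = -k^5 + 14*k^4 - 3*k^3 - 562*k^2 + 1376*k + 1920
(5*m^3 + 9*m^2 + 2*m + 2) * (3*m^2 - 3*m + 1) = 15*m^5 + 12*m^4 - 16*m^3 + 9*m^2 - 4*m + 2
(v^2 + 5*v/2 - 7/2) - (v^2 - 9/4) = 5*v/2 - 5/4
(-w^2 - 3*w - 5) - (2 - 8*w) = -w^2 + 5*w - 7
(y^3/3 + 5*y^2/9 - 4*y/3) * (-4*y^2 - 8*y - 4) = -4*y^5/3 - 44*y^4/9 - 4*y^3/9 + 76*y^2/9 + 16*y/3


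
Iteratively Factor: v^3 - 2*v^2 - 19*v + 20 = (v - 5)*(v^2 + 3*v - 4) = (v - 5)*(v - 1)*(v + 4)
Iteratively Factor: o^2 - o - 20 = (o + 4)*(o - 5)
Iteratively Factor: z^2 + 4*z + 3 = (z + 1)*(z + 3)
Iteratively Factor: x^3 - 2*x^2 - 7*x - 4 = (x - 4)*(x^2 + 2*x + 1) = (x - 4)*(x + 1)*(x + 1)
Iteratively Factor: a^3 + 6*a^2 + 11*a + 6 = (a + 1)*(a^2 + 5*a + 6) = (a + 1)*(a + 3)*(a + 2)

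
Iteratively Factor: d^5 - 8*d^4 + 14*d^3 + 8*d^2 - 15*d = (d + 1)*(d^4 - 9*d^3 + 23*d^2 - 15*d) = d*(d + 1)*(d^3 - 9*d^2 + 23*d - 15) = d*(d - 3)*(d + 1)*(d^2 - 6*d + 5) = d*(d - 5)*(d - 3)*(d + 1)*(d - 1)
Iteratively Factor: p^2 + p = (p)*(p + 1)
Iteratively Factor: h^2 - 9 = (h + 3)*(h - 3)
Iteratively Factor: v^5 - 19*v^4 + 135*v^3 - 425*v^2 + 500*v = (v - 4)*(v^4 - 15*v^3 + 75*v^2 - 125*v) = (v - 5)*(v - 4)*(v^3 - 10*v^2 + 25*v) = v*(v - 5)*(v - 4)*(v^2 - 10*v + 25) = v*(v - 5)^2*(v - 4)*(v - 5)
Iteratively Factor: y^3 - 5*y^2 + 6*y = (y)*(y^2 - 5*y + 6) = y*(y - 2)*(y - 3)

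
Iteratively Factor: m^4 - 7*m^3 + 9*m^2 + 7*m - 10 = (m - 1)*(m^3 - 6*m^2 + 3*m + 10) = (m - 1)*(m + 1)*(m^2 - 7*m + 10) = (m - 5)*(m - 1)*(m + 1)*(m - 2)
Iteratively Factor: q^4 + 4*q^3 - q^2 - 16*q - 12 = (q + 1)*(q^3 + 3*q^2 - 4*q - 12) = (q + 1)*(q + 2)*(q^2 + q - 6) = (q + 1)*(q + 2)*(q + 3)*(q - 2)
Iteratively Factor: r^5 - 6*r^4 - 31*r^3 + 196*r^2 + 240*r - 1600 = (r - 5)*(r^4 - r^3 - 36*r^2 + 16*r + 320) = (r - 5)*(r - 4)*(r^3 + 3*r^2 - 24*r - 80) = (r - 5)*(r - 4)*(r + 4)*(r^2 - r - 20) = (r - 5)*(r - 4)*(r + 4)^2*(r - 5)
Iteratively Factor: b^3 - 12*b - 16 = (b + 2)*(b^2 - 2*b - 8) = (b - 4)*(b + 2)*(b + 2)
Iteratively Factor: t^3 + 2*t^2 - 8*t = (t + 4)*(t^2 - 2*t) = (t - 2)*(t + 4)*(t)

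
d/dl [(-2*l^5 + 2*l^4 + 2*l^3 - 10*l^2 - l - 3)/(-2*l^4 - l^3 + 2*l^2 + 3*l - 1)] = (4*l^8 + 4*l^7 - 10*l^6 - 56*l^5 + 16*l^4 - 22*l^3 - 43*l^2 + 32*l + 10)/(4*l^8 + 4*l^7 - 7*l^6 - 16*l^5 + 2*l^4 + 14*l^3 + 5*l^2 - 6*l + 1)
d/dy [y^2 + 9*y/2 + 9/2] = 2*y + 9/2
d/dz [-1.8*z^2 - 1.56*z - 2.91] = -3.6*z - 1.56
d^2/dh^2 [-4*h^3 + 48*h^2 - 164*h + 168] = 96 - 24*h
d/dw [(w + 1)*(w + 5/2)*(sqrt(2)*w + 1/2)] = 3*sqrt(2)*w^2 + w + 7*sqrt(2)*w + 7/4 + 5*sqrt(2)/2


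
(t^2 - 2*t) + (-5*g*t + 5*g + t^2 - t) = -5*g*t + 5*g + 2*t^2 - 3*t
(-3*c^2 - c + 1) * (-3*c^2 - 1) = 9*c^4 + 3*c^3 + c - 1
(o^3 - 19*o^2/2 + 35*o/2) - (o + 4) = o^3 - 19*o^2/2 + 33*o/2 - 4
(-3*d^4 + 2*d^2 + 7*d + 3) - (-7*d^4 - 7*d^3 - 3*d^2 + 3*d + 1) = 4*d^4 + 7*d^3 + 5*d^2 + 4*d + 2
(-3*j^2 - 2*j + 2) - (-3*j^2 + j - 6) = 8 - 3*j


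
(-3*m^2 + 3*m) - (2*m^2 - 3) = -5*m^2 + 3*m + 3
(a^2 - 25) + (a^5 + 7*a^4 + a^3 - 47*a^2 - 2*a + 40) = a^5 + 7*a^4 + a^3 - 46*a^2 - 2*a + 15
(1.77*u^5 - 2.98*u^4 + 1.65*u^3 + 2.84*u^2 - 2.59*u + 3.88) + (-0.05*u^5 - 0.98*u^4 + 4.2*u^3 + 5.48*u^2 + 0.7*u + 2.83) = 1.72*u^5 - 3.96*u^4 + 5.85*u^3 + 8.32*u^2 - 1.89*u + 6.71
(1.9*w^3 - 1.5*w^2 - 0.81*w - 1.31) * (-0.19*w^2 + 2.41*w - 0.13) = -0.361*w^5 + 4.864*w^4 - 3.7081*w^3 - 1.5082*w^2 - 3.0518*w + 0.1703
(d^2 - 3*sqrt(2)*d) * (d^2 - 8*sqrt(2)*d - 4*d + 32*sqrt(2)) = d^4 - 11*sqrt(2)*d^3 - 4*d^3 + 48*d^2 + 44*sqrt(2)*d^2 - 192*d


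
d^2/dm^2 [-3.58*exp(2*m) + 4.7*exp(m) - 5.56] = (4.7 - 14.32*exp(m))*exp(m)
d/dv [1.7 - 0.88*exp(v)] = -0.88*exp(v)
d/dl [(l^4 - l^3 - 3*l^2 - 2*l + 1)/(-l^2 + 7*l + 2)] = (-2*l^5 + 22*l^4 - 6*l^3 - 29*l^2 - 10*l - 11)/(l^4 - 14*l^3 + 45*l^2 + 28*l + 4)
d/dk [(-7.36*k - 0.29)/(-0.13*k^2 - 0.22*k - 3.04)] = (-0.9568*k^2 - 0.0753999999999999*k + 22.3106)/(0.0169*k^4 + 0.0572*k^3 + 0.8388*k^2 + 1.3376*k + 9.2416)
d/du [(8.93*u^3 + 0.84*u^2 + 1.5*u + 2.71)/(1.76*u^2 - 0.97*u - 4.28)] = (15.7168*u^4 - 17.3242*u^3 - 118.116*u^2 - 16.7296*u - 3.7913)/(3.0976*u^4 - 3.4144*u^3 - 14.1247*u^2 + 8.3032*u + 18.3184)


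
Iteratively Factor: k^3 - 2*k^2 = (k)*(k^2 - 2*k) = k^2*(k - 2)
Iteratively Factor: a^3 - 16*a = (a)*(a^2 - 16) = a*(a - 4)*(a + 4)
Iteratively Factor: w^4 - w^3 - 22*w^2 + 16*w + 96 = (w + 4)*(w^3 - 5*w^2 - 2*w + 24) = (w - 4)*(w + 4)*(w^2 - w - 6) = (w - 4)*(w - 3)*(w + 4)*(w + 2)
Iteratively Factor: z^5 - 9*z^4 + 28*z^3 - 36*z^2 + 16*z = (z - 2)*(z^4 - 7*z^3 + 14*z^2 - 8*z) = (z - 2)*(z - 1)*(z^3 - 6*z^2 + 8*z) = (z - 2)^2*(z - 1)*(z^2 - 4*z) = (z - 4)*(z - 2)^2*(z - 1)*(z)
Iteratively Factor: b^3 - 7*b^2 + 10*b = (b)*(b^2 - 7*b + 10) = b*(b - 5)*(b - 2)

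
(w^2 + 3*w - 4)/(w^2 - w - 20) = (w - 1)/(w - 5)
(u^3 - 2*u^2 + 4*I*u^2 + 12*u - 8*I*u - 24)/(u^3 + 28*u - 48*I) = (u - 2)/(u - 4*I)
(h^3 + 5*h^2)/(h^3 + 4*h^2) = (h + 5)/(h + 4)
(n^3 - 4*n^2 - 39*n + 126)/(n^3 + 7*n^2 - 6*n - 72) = (n - 7)/(n + 4)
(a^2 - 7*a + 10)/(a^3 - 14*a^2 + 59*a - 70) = 1/(a - 7)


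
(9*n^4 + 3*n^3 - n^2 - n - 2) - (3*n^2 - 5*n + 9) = 9*n^4 + 3*n^3 - 4*n^2 + 4*n - 11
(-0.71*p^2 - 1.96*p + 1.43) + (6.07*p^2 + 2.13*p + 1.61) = 5.36*p^2 + 0.17*p + 3.04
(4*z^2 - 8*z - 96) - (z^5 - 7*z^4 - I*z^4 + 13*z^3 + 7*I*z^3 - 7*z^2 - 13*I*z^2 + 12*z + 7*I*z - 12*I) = -z^5 + 7*z^4 + I*z^4 - 13*z^3 - 7*I*z^3 + 11*z^2 + 13*I*z^2 - 20*z - 7*I*z - 96 + 12*I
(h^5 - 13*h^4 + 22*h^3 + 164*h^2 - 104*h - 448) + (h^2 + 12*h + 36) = h^5 - 13*h^4 + 22*h^3 + 165*h^2 - 92*h - 412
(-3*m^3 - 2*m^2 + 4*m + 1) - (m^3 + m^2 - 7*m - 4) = -4*m^3 - 3*m^2 + 11*m + 5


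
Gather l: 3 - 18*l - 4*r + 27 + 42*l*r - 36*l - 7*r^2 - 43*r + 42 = l*(42*r - 54) - 7*r^2 - 47*r + 72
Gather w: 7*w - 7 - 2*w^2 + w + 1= -2*w^2 + 8*w - 6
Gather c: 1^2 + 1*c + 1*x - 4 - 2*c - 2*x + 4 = -c - x + 1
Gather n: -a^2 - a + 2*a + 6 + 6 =-a^2 + a + 12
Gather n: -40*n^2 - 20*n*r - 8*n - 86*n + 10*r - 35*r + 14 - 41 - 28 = -40*n^2 + n*(-20*r - 94) - 25*r - 55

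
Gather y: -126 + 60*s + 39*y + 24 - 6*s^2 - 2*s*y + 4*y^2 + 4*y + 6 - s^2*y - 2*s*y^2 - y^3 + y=-6*s^2 + 60*s - y^3 + y^2*(4 - 2*s) + y*(-s^2 - 2*s + 44) - 96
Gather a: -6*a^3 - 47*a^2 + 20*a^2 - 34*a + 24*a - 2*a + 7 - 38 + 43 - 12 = -6*a^3 - 27*a^2 - 12*a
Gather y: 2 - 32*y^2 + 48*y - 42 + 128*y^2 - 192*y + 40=96*y^2 - 144*y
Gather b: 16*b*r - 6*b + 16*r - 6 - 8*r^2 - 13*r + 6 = b*(16*r - 6) - 8*r^2 + 3*r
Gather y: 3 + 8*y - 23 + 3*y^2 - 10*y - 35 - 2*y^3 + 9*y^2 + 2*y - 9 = -2*y^3 + 12*y^2 - 64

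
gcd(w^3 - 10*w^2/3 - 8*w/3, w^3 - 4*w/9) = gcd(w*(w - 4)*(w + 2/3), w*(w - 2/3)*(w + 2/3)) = w^2 + 2*w/3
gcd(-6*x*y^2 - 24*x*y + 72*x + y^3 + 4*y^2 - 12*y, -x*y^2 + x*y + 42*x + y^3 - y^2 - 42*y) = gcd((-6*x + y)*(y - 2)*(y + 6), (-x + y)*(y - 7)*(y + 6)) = y + 6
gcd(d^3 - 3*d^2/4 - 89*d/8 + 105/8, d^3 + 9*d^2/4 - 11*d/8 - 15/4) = d - 5/4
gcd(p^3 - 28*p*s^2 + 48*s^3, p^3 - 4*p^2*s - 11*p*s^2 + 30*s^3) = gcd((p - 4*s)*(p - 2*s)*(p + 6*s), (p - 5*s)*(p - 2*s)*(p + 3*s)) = p - 2*s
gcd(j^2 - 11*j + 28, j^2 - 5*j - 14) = j - 7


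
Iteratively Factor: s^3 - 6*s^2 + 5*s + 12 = (s - 3)*(s^2 - 3*s - 4) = (s - 3)*(s + 1)*(s - 4)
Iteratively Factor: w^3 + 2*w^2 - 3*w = (w - 1)*(w^2 + 3*w) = w*(w - 1)*(w + 3)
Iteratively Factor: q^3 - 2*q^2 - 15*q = (q)*(q^2 - 2*q - 15) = q*(q + 3)*(q - 5)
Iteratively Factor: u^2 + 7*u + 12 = (u + 3)*(u + 4)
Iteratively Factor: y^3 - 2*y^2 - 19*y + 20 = (y - 5)*(y^2 + 3*y - 4) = (y - 5)*(y - 1)*(y + 4)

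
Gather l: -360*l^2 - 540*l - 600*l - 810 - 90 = -360*l^2 - 1140*l - 900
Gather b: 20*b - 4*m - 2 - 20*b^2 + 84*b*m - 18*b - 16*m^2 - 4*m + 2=-20*b^2 + b*(84*m + 2) - 16*m^2 - 8*m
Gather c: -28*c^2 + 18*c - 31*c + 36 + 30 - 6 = -28*c^2 - 13*c + 60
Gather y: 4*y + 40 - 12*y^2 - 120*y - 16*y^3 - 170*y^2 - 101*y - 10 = -16*y^3 - 182*y^2 - 217*y + 30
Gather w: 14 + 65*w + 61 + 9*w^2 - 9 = 9*w^2 + 65*w + 66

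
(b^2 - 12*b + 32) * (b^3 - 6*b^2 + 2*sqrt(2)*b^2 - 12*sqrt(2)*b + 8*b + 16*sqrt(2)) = b^5 - 18*b^4 + 2*sqrt(2)*b^4 - 36*sqrt(2)*b^3 + 112*b^3 - 288*b^2 + 224*sqrt(2)*b^2 - 576*sqrt(2)*b + 256*b + 512*sqrt(2)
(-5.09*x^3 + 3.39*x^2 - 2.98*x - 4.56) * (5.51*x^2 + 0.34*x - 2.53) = -28.0459*x^5 + 16.9483*x^4 - 2.3895*x^3 - 34.7155*x^2 + 5.989*x + 11.5368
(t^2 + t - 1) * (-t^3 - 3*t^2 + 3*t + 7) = -t^5 - 4*t^4 + t^3 + 13*t^2 + 4*t - 7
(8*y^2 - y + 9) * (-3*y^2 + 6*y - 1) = -24*y^4 + 51*y^3 - 41*y^2 + 55*y - 9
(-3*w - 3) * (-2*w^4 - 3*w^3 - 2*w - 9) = 6*w^5 + 15*w^4 + 9*w^3 + 6*w^2 + 33*w + 27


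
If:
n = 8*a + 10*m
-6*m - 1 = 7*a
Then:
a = -3*n/11 - 5/11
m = 7*n/22 + 4/11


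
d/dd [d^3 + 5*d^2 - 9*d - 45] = 3*d^2 + 10*d - 9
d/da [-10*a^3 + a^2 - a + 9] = -30*a^2 + 2*a - 1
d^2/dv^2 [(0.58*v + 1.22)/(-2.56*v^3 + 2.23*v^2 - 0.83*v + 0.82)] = (-22.806528*v^5 - 76.07808*v^4 + 108.13198*v^3 - 66.565596*v^2 + 4.545972*v + 1.991372)/(16.777216*v^9 - 43.843584*v^8 + 54.510336*v^7 - 55.641247*v^6 + 45.760569*v^5 - 27.296091*v^4 + 14.842247*v^3 - 6.19305*v^2 + 1.674276*v - 0.551368)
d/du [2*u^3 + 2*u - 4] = 6*u^2 + 2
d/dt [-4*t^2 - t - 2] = -8*t - 1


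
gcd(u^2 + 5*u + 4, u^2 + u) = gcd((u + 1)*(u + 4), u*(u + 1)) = u + 1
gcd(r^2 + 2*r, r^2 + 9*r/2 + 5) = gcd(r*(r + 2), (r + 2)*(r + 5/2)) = r + 2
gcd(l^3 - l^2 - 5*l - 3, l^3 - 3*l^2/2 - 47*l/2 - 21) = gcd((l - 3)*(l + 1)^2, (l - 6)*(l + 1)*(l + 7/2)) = l + 1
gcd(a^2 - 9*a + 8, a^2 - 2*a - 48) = a - 8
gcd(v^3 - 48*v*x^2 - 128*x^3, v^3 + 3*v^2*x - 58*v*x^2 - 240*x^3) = -v + 8*x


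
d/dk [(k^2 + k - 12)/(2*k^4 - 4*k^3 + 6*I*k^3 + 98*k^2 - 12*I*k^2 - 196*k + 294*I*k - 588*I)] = (k^5*(-1 - I) + k^4*(1 - 2*I) + k^3*(29 + 23*I) + k^2*(-240 + 21*I) + k*(954 + 222*I) - 1323 + 147*I)/(k^8*(1 + I) + k^7*(-10 + 2*I) + k^6*(117 + 69*I) + k^5*(-968 + 256*I) + k^4*(4227 - 477*I) + k^3*(-22834 + 10682*I) + k^2*(42091 - 73157*I) + k*(28812 + 144060*I) - 86436 - 86436*I)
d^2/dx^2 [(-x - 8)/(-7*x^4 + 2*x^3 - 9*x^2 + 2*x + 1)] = 2*(-4*(x + 8)*(14*x^3 - 3*x^2 + 9*x - 1)^2 + (-28*x^3 + 6*x^2 - 18*x - 3*(x + 8)*(14*x^2 - 2*x + 3) + 2)*(-7*x^4 + 2*x^3 - 9*x^2 + 2*x + 1))/(-7*x^4 + 2*x^3 - 9*x^2 + 2*x + 1)^3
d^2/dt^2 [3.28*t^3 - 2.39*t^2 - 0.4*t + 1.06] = 19.68*t - 4.78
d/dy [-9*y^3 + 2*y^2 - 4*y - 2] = -27*y^2 + 4*y - 4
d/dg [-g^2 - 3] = -2*g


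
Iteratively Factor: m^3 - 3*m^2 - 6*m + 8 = (m - 4)*(m^2 + m - 2) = (m - 4)*(m + 2)*(m - 1)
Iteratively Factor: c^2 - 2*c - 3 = (c - 3)*(c + 1)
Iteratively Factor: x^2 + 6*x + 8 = (x + 2)*(x + 4)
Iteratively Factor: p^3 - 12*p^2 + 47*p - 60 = (p - 3)*(p^2 - 9*p + 20) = (p - 4)*(p - 3)*(p - 5)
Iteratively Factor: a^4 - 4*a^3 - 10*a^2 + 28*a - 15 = (a - 1)*(a^3 - 3*a^2 - 13*a + 15) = (a - 1)*(a + 3)*(a^2 - 6*a + 5) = (a - 5)*(a - 1)*(a + 3)*(a - 1)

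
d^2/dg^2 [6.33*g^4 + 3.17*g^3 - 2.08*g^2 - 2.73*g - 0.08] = 75.96*g^2 + 19.02*g - 4.16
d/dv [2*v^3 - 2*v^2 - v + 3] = 6*v^2 - 4*v - 1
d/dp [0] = 0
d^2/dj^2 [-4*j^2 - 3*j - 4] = -8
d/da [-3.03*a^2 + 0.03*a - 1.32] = 0.03 - 6.06*a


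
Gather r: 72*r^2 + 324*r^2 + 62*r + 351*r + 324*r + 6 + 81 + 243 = 396*r^2 + 737*r + 330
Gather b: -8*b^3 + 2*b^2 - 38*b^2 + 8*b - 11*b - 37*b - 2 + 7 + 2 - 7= -8*b^3 - 36*b^2 - 40*b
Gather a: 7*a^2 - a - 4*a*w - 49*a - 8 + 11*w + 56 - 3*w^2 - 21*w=7*a^2 + a*(-4*w - 50) - 3*w^2 - 10*w + 48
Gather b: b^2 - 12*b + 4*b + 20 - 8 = b^2 - 8*b + 12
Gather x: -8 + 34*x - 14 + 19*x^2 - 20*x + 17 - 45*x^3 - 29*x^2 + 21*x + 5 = -45*x^3 - 10*x^2 + 35*x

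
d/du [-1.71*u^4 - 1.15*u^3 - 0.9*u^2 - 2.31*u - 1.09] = -6.84*u^3 - 3.45*u^2 - 1.8*u - 2.31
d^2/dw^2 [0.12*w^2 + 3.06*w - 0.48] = 0.240000000000000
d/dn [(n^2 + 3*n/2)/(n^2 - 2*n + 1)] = (-7*n - 3)/(2*(n^3 - 3*n^2 + 3*n - 1))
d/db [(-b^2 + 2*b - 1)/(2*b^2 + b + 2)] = 5*(1 - b^2)/(4*b^4 + 4*b^3 + 9*b^2 + 4*b + 4)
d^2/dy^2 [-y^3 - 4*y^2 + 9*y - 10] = -6*y - 8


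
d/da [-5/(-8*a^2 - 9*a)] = 5*(-16*a - 9)/(a^2*(8*a + 9)^2)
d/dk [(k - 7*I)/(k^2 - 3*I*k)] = (-k^2 + 14*I*k + 21)/(k^2*(k^2 - 6*I*k - 9))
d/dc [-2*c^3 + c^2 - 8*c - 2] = -6*c^2 + 2*c - 8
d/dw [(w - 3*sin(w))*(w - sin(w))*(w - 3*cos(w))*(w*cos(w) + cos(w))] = (w + 1)*(w - 3*sin(w))*(w - sin(w))*(3*sin(w) + 1)*cos(w) - (w + 1)*(w - 3*sin(w))*(w - 3*cos(w))*(cos(w) - 1)*cos(w) - (w + 1)*(w - sin(w))*(w - 3*cos(w))*(3*cos(w) - 1)*cos(w) - (w - 3*sin(w))*(w - sin(w))*(w - 3*cos(w))*(w*sin(w) - sqrt(2)*cos(w + pi/4))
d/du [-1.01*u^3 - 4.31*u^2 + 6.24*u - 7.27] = -3.03*u^2 - 8.62*u + 6.24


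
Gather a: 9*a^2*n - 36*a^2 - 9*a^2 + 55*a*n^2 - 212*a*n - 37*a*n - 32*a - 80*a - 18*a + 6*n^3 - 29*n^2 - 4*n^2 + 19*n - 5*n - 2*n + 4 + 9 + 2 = a^2*(9*n - 45) + a*(55*n^2 - 249*n - 130) + 6*n^3 - 33*n^2 + 12*n + 15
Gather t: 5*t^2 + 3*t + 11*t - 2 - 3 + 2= 5*t^2 + 14*t - 3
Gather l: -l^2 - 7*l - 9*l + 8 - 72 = -l^2 - 16*l - 64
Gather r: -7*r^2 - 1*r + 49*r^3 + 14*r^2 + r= 49*r^3 + 7*r^2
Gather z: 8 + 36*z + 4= 36*z + 12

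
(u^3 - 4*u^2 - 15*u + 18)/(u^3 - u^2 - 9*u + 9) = (u - 6)/(u - 3)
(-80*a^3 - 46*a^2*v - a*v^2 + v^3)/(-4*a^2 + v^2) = (-40*a^2 - 3*a*v + v^2)/(-2*a + v)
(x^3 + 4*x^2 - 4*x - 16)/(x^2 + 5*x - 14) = (x^2 + 6*x + 8)/(x + 7)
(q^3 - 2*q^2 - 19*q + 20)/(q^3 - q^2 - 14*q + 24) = (q^2 - 6*q + 5)/(q^2 - 5*q + 6)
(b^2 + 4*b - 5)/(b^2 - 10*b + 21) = (b^2 + 4*b - 5)/(b^2 - 10*b + 21)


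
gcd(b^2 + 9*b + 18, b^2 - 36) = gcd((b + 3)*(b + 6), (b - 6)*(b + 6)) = b + 6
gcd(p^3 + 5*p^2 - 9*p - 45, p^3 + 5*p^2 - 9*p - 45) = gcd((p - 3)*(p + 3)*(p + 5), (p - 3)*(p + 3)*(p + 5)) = p^3 + 5*p^2 - 9*p - 45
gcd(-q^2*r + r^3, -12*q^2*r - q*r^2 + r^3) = r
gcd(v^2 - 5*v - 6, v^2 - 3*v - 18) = v - 6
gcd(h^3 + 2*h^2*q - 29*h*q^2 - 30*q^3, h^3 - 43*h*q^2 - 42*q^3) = h^2 + 7*h*q + 6*q^2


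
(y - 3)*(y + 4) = y^2 + y - 12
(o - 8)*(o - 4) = o^2 - 12*o + 32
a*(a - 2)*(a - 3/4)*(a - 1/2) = a^4 - 13*a^3/4 + 23*a^2/8 - 3*a/4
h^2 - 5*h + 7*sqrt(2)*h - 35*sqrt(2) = (h - 5)*(h + 7*sqrt(2))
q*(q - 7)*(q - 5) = q^3 - 12*q^2 + 35*q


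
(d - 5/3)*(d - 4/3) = d^2 - 3*d + 20/9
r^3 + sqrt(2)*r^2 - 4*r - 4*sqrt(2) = (r - 2)*(r + 2)*(r + sqrt(2))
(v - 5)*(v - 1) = v^2 - 6*v + 5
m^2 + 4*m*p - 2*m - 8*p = (m - 2)*(m + 4*p)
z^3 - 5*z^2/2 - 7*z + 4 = (z - 4)*(z - 1/2)*(z + 2)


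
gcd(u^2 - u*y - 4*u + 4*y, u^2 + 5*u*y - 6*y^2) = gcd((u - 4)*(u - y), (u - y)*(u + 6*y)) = -u + y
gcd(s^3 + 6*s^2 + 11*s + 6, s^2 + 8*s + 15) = s + 3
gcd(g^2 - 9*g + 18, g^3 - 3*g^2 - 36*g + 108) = g^2 - 9*g + 18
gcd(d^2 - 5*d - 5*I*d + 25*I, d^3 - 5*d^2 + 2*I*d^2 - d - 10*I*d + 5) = d - 5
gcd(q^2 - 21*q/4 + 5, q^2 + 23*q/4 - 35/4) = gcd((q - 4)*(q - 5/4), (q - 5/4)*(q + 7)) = q - 5/4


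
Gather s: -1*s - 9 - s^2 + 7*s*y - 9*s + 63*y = -s^2 + s*(7*y - 10) + 63*y - 9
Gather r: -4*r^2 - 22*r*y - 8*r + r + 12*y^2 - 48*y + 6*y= -4*r^2 + r*(-22*y - 7) + 12*y^2 - 42*y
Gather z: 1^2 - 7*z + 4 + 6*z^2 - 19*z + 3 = 6*z^2 - 26*z + 8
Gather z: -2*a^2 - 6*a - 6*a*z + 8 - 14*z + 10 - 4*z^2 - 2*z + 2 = -2*a^2 - 6*a - 4*z^2 + z*(-6*a - 16) + 20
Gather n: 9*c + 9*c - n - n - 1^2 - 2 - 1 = 18*c - 2*n - 4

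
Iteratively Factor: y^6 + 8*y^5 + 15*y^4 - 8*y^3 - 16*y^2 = (y + 4)*(y^5 + 4*y^4 - y^3 - 4*y^2) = y*(y + 4)*(y^4 + 4*y^3 - y^2 - 4*y) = y*(y + 4)^2*(y^3 - y) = y^2*(y + 4)^2*(y^2 - 1) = y^2*(y + 1)*(y + 4)^2*(y - 1)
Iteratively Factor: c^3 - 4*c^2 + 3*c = (c - 3)*(c^2 - c) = c*(c - 3)*(c - 1)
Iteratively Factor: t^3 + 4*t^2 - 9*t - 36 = (t + 3)*(t^2 + t - 12) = (t - 3)*(t + 3)*(t + 4)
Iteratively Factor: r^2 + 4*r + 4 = (r + 2)*(r + 2)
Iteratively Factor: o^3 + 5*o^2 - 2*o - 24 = (o + 3)*(o^2 + 2*o - 8) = (o + 3)*(o + 4)*(o - 2)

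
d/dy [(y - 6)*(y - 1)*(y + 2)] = 3*y^2 - 10*y - 8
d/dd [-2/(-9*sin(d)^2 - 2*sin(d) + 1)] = -4*(9*sin(d) + 1)*cos(d)/(9*sin(d)^2 + 2*sin(d) - 1)^2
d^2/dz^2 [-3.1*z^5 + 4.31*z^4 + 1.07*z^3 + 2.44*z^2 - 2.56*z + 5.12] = -62.0*z^3 + 51.72*z^2 + 6.42*z + 4.88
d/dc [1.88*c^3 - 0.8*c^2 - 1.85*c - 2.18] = 5.64*c^2 - 1.6*c - 1.85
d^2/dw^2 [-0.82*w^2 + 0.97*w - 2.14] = -1.64000000000000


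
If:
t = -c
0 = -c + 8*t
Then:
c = 0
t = 0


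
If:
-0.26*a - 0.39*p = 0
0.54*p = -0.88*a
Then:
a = 0.00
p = 0.00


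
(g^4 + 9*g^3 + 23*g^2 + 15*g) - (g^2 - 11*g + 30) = g^4 + 9*g^3 + 22*g^2 + 26*g - 30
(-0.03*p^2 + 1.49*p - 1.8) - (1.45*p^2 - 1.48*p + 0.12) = -1.48*p^2 + 2.97*p - 1.92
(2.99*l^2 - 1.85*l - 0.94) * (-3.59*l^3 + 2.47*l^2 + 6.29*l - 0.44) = -10.7341*l^5 + 14.0268*l^4 + 17.6122*l^3 - 15.2739*l^2 - 5.0986*l + 0.4136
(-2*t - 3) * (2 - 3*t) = 6*t^2 + 5*t - 6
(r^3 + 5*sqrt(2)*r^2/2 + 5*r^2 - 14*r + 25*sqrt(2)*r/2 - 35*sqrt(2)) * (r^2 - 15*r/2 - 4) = r^5 - 5*r^4/2 + 5*sqrt(2)*r^4/2 - 111*r^3/2 - 25*sqrt(2)*r^3/4 - 555*sqrt(2)*r^2/4 + 85*r^2 + 56*r + 425*sqrt(2)*r/2 + 140*sqrt(2)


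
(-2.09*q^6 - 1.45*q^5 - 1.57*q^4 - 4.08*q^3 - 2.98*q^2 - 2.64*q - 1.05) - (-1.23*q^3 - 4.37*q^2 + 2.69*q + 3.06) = -2.09*q^6 - 1.45*q^5 - 1.57*q^4 - 2.85*q^3 + 1.39*q^2 - 5.33*q - 4.11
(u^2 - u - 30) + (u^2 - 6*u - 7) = 2*u^2 - 7*u - 37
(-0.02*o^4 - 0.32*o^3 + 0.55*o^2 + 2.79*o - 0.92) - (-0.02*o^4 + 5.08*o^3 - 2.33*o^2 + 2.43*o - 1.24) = -5.4*o^3 + 2.88*o^2 + 0.36*o + 0.32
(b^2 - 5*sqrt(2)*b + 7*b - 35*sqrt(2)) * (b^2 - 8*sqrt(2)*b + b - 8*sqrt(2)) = b^4 - 13*sqrt(2)*b^3 + 8*b^3 - 104*sqrt(2)*b^2 + 87*b^2 - 91*sqrt(2)*b + 640*b + 560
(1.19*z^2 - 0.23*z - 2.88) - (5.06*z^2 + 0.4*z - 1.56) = -3.87*z^2 - 0.63*z - 1.32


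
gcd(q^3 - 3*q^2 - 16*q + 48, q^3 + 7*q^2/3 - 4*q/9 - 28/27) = 1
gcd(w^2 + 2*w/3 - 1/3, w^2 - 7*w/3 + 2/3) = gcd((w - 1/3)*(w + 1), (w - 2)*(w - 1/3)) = w - 1/3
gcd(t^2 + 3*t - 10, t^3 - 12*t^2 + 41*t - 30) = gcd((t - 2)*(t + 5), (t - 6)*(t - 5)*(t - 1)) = 1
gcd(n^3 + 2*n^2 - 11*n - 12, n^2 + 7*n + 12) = n + 4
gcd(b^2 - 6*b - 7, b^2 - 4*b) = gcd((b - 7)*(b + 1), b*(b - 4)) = 1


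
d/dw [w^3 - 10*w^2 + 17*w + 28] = 3*w^2 - 20*w + 17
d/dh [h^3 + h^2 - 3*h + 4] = 3*h^2 + 2*h - 3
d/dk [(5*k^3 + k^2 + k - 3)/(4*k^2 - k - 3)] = 2*(10*k^4 - 5*k^3 - 25*k^2 + 9*k - 3)/(16*k^4 - 8*k^3 - 23*k^2 + 6*k + 9)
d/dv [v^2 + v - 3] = 2*v + 1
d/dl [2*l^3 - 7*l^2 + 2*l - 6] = 6*l^2 - 14*l + 2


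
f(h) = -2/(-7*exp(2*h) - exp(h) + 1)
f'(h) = -2*(14*exp(2*h) + exp(h))/(-7*exp(2*h) - exp(h) + 1)^2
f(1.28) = 0.02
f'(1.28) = -0.04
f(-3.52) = -2.07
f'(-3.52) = -0.09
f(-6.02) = -2.00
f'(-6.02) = -0.01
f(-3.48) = -2.08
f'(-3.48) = -0.10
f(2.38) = 0.00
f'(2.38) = -0.00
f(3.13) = 0.00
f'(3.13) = -0.00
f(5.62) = 0.00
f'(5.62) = -0.00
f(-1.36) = -7.09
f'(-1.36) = -29.60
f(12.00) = 0.00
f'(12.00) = 0.00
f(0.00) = 0.29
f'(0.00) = -0.61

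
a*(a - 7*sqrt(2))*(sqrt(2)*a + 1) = sqrt(2)*a^3 - 13*a^2 - 7*sqrt(2)*a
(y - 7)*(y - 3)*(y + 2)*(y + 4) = y^4 - 4*y^3 - 31*y^2 + 46*y + 168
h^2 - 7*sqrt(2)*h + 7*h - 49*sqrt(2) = (h + 7)*(h - 7*sqrt(2))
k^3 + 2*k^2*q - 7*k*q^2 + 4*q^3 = (k - q)^2*(k + 4*q)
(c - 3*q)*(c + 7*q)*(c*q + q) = c^3*q + 4*c^2*q^2 + c^2*q - 21*c*q^3 + 4*c*q^2 - 21*q^3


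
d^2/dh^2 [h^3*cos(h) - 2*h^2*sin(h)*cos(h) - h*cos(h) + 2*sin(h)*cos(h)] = -h^3*cos(h) - 6*h^2*sin(h) + 4*h^2*sin(2*h) + 7*h*cos(h) - 8*h*cos(2*h) + 2*sin(h) - 6*sin(2*h)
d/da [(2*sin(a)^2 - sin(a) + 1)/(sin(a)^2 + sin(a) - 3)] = (3*sin(a)^2 - 14*sin(a) + 2)*cos(a)/(sin(a)^2 + sin(a) - 3)^2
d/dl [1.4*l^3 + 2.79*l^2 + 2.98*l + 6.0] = 4.2*l^2 + 5.58*l + 2.98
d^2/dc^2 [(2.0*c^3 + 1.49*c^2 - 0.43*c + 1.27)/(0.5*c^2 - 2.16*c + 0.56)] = (20.5458*c^3 - 15.1134*c^2 - 3.744*c + 11.033696)/(0.125*c^6 - 1.62*c^5 + 7.4184*c^4 - 13.706496*c^3 + 8.308608*c^2 - 2.032128*c + 0.175616)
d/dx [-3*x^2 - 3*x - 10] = -6*x - 3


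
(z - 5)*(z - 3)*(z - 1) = z^3 - 9*z^2 + 23*z - 15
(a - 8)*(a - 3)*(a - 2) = a^3 - 13*a^2 + 46*a - 48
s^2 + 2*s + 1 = (s + 1)^2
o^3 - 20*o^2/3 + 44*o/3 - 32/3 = (o - 8/3)*(o - 2)^2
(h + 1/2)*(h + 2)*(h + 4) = h^3 + 13*h^2/2 + 11*h + 4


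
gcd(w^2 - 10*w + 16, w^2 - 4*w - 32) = w - 8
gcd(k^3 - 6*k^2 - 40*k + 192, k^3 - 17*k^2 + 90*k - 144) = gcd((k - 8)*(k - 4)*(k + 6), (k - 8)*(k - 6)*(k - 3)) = k - 8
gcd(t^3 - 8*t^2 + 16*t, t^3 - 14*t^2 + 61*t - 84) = t - 4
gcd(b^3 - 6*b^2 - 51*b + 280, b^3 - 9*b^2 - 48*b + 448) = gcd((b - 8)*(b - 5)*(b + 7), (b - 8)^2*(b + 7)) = b^2 - b - 56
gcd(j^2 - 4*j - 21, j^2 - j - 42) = j - 7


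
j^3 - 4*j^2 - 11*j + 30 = (j - 5)*(j - 2)*(j + 3)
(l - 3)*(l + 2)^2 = l^3 + l^2 - 8*l - 12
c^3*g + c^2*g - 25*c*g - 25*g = (c - 5)*(c + 5)*(c*g + g)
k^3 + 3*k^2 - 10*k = k*(k - 2)*(k + 5)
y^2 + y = y*(y + 1)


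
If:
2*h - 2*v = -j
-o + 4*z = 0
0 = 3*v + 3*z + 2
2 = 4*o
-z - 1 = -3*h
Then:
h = 3/8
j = -7/3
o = 1/2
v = -19/24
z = 1/8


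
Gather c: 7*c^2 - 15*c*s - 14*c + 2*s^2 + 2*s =7*c^2 + c*(-15*s - 14) + 2*s^2 + 2*s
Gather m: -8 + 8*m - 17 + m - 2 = 9*m - 27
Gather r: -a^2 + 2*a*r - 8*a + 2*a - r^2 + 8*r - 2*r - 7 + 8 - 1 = -a^2 - 6*a - r^2 + r*(2*a + 6)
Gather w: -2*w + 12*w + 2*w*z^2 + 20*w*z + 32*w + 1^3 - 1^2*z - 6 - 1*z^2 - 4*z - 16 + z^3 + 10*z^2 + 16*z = w*(2*z^2 + 20*z + 42) + z^3 + 9*z^2 + 11*z - 21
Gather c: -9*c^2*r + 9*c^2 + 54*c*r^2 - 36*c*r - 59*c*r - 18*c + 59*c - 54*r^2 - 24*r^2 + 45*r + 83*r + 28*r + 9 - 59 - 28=c^2*(9 - 9*r) + c*(54*r^2 - 95*r + 41) - 78*r^2 + 156*r - 78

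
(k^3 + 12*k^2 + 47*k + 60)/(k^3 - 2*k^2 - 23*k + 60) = (k^2 + 7*k + 12)/(k^2 - 7*k + 12)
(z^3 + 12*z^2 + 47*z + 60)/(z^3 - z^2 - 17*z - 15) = (z^2 + 9*z + 20)/(z^2 - 4*z - 5)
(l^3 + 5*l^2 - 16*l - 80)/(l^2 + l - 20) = l + 4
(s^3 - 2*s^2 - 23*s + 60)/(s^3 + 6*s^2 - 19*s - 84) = (s^2 + 2*s - 15)/(s^2 + 10*s + 21)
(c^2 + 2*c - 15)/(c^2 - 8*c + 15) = (c + 5)/(c - 5)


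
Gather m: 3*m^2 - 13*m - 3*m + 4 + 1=3*m^2 - 16*m + 5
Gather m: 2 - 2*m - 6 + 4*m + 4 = 2*m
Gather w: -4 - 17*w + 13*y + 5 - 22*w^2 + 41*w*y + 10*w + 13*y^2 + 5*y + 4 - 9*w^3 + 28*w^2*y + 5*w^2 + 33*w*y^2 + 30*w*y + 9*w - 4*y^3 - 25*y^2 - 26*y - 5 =-9*w^3 + w^2*(28*y - 17) + w*(33*y^2 + 71*y + 2) - 4*y^3 - 12*y^2 - 8*y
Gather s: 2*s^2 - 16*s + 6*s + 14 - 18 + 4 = 2*s^2 - 10*s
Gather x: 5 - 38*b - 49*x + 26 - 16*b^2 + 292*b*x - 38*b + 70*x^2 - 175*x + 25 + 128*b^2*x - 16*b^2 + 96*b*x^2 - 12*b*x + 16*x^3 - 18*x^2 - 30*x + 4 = -32*b^2 - 76*b + 16*x^3 + x^2*(96*b + 52) + x*(128*b^2 + 280*b - 254) + 60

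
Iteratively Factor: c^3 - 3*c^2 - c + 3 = (c - 1)*(c^2 - 2*c - 3) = (c - 1)*(c + 1)*(c - 3)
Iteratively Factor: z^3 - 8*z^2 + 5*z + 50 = (z - 5)*(z^2 - 3*z - 10) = (z - 5)^2*(z + 2)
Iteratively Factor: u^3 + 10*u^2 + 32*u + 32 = (u + 4)*(u^2 + 6*u + 8) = (u + 4)^2*(u + 2)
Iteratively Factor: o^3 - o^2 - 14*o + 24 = (o - 2)*(o^2 + o - 12) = (o - 2)*(o + 4)*(o - 3)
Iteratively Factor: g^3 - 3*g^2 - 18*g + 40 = (g + 4)*(g^2 - 7*g + 10) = (g - 5)*(g + 4)*(g - 2)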